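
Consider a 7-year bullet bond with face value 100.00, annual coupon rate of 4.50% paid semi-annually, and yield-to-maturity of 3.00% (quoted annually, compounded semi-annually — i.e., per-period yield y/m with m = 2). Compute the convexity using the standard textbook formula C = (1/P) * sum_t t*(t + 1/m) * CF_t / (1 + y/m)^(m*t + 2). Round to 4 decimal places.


Answer: Convexity = 42.5814

Derivation:
Coupon per period c = face * coupon_rate / m = 2.250000
Periods per year m = 2; per-period yield y/m = 0.015000
Number of cashflows N = 14
Cashflows (t years, CF_t, discount factor 1/(1+y/m)^(m*t), PV):
  t = 0.5000: CF_t = 2.250000, DF = 0.985222, PV = 2.216749
  t = 1.0000: CF_t = 2.250000, DF = 0.970662, PV = 2.183989
  t = 1.5000: CF_t = 2.250000, DF = 0.956317, PV = 2.151713
  t = 2.0000: CF_t = 2.250000, DF = 0.942184, PV = 2.119915
  t = 2.5000: CF_t = 2.250000, DF = 0.928260, PV = 2.088586
  t = 3.0000: CF_t = 2.250000, DF = 0.914542, PV = 2.057720
  t = 3.5000: CF_t = 2.250000, DF = 0.901027, PV = 2.027310
  t = 4.0000: CF_t = 2.250000, DF = 0.887711, PV = 1.997350
  t = 4.5000: CF_t = 2.250000, DF = 0.874592, PV = 1.967833
  t = 5.0000: CF_t = 2.250000, DF = 0.861667, PV = 1.938751
  t = 5.5000: CF_t = 2.250000, DF = 0.848933, PV = 1.910100
  t = 6.0000: CF_t = 2.250000, DF = 0.836387, PV = 1.881872
  t = 6.5000: CF_t = 2.250000, DF = 0.824027, PV = 1.854061
  t = 7.0000: CF_t = 102.250000, DF = 0.811849, PV = 83.011589
Price P = sum_t PV_t = 109.407536
Convexity numerator sum_t t*(t + 1/m) * CF_t / (1+y/m)^(m*t + 2):
  t = 0.5000: term = 1.075857
  t = 1.0000: term = 3.179872
  t = 1.5000: term = 6.265757
  t = 2.0000: term = 10.288600
  t = 2.5000: term = 15.204827
  t = 3.0000: term = 20.972175
  t = 3.5000: term = 27.549656
  t = 4.0000: term = 34.897523
  t = 4.5000: term = 42.977245
  t = 5.0000: term = 51.751472
  t = 5.5000: term = 61.184006
  t = 6.0000: term = 71.239774
  t = 6.5000: term = 81.884798
  t = 7.0000: term = 4230.249123
Convexity = (1/P) * sum = 4658.720684 / 109.407536 = 42.581351


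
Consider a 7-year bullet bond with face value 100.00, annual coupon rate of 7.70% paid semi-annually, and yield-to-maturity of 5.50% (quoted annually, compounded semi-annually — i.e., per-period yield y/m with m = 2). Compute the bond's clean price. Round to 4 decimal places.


Coupon per period c = face * coupon_rate / m = 3.850000
Periods per year m = 2; per-period yield y/m = 0.027500
Number of cashflows N = 14
Cashflows (t years, CF_t, discount factor 1/(1+y/m)^(m*t), PV):
  t = 0.5000: CF_t = 3.850000, DF = 0.973236, PV = 3.746959
  t = 1.0000: CF_t = 3.850000, DF = 0.947188, PV = 3.646675
  t = 1.5000: CF_t = 3.850000, DF = 0.921838, PV = 3.549075
  t = 2.0000: CF_t = 3.850000, DF = 0.897166, PV = 3.454088
  t = 2.5000: CF_t = 3.850000, DF = 0.873154, PV = 3.361643
  t = 3.0000: CF_t = 3.850000, DF = 0.849785, PV = 3.271672
  t = 3.5000: CF_t = 3.850000, DF = 0.827041, PV = 3.184109
  t = 4.0000: CF_t = 3.850000, DF = 0.804906, PV = 3.098889
  t = 4.5000: CF_t = 3.850000, DF = 0.783364, PV = 3.015951
  t = 5.0000: CF_t = 3.850000, DF = 0.762398, PV = 2.935232
  t = 5.5000: CF_t = 3.850000, DF = 0.741993, PV = 2.856673
  t = 6.0000: CF_t = 3.850000, DF = 0.722134, PV = 2.780217
  t = 6.5000: CF_t = 3.850000, DF = 0.702807, PV = 2.705808
  t = 7.0000: CF_t = 103.850000, DF = 0.683997, PV = 71.033117
Price P = sum_t PV_t = 112.640109

Answer: Price = 112.6401


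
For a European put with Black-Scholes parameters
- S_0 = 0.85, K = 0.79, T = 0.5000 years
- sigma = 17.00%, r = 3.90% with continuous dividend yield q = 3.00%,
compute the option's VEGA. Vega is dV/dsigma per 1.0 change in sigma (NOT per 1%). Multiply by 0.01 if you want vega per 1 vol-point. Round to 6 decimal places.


d1 = 0.7065111812; d2 = 0.5863030284
phi(d1) = 0.3108273835; exp(-qT) = 0.9851119396; exp(-rT) = 0.9806888952
Vega = S * exp(-qT) * phi(d1) * sqrt(T) = 0.8500 * 0.9851119396 * 0.3108273835 * 0.7071067812 = 0.184039

Answer: Vega = 0.184039


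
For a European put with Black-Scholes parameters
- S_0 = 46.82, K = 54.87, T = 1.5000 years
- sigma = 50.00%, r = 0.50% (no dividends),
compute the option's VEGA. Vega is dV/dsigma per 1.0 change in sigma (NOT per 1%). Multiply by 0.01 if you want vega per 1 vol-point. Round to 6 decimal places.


Answer: Vega = 22.836116

Derivation:
d1 = 0.0593490315; d2 = -0.5530234042
phi(d1) = 0.3982403000; exp(-qT) = 1.0000000000; exp(-rT) = 0.9925280548
Vega = S * exp(-qT) * phi(d1) * sqrt(T) = 46.8200 * 1.0000000000 * 0.3982403000 * 1.2247448714 = 22.836116


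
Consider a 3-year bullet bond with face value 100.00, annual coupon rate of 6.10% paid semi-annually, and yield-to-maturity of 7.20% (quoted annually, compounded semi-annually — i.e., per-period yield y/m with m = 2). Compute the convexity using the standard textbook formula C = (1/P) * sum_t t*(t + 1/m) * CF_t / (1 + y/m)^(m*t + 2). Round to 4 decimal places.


Coupon per period c = face * coupon_rate / m = 3.050000
Periods per year m = 2; per-period yield y/m = 0.036000
Number of cashflows N = 6
Cashflows (t years, CF_t, discount factor 1/(1+y/m)^(m*t), PV):
  t = 0.5000: CF_t = 3.050000, DF = 0.965251, PV = 2.944015
  t = 1.0000: CF_t = 3.050000, DF = 0.931709, PV = 2.841714
  t = 1.5000: CF_t = 3.050000, DF = 0.899333, PV = 2.742967
  t = 2.0000: CF_t = 3.050000, DF = 0.868082, PV = 2.647651
  t = 2.5000: CF_t = 3.050000, DF = 0.837917, PV = 2.555648
  t = 3.0000: CF_t = 103.050000, DF = 0.808801, PV = 83.346902
Price P = sum_t PV_t = 97.078898
Convexity numerator sum_t t*(t + 1/m) * CF_t / (1+y/m)^(m*t + 2):
  t = 0.5000: term = 1.371483
  t = 1.0000: term = 3.971477
  t = 1.5000: term = 7.666944
  t = 2.0000: term = 12.334209
  t = 2.5000: term = 17.858411
  t = 3.0000: term = 815.378493
Convexity = (1/P) * sum = 858.581018 / 97.078898 = 8.844157

Answer: Convexity = 8.8442


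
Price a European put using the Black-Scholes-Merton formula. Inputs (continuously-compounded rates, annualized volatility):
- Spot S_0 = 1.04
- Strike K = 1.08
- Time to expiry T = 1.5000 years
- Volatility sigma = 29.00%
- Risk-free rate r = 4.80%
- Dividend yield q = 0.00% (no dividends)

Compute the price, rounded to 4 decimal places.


Answer: Price = 0.1273

Derivation:
d1 = (ln(S/K) + (r - q + 0.5*sigma^2) * T) / (sigma * sqrt(T)) = 0.27404630
d2 = d1 - sigma * sqrt(T) = -0.08112971
exp(-rT) = 0.93053090; exp(-qT) = 1.00000000
P = K * exp(-rT) * N(-d2) - S_0 * exp(-qT) * N(-d1)
N(-d1) = 0.39202452; N(-d2) = 0.53233060
P = 1.0800 * 0.93053090 * 0.53233060 - 1.0400 * 1.00000000 * 0.39202452 = 0.1273


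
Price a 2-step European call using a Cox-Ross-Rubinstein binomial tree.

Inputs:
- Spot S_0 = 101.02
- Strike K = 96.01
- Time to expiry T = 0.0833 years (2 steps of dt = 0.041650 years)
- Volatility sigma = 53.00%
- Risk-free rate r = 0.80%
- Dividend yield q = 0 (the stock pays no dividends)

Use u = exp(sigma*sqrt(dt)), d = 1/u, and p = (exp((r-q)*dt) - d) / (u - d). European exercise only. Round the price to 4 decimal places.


Answer: Price = V(0,0) = 9.1141

Derivation:
dt = T/N = 0.041650
u = exp(sigma*sqrt(dt)) = 1.114231; d = 1/u = 0.897480
p = (exp((r-q)*dt) - d) / (u - d) = 0.474523
Discount per step: exp(-r*dt) = 0.999667
Stock lattice S(k, i) with i counting down-moves:
  k=0: S(0,0) = 101.0200
  k=1: S(1,0) = 112.5596; S(1,1) = 90.6635
  k=2: S(2,0) = 125.4173; S(2,1) = 101.0200; S(2,2) = 81.3687
Terminal payoffs V(N, i) = max(S_T - K, 0):
  V(2,0) = 29.407332; V(2,1) = 5.010000; V(2,2) = 0.000000
Backward induction: V(k, i) = exp(-r*dt) * [p * V(k+1, i) + (1-p) * V(k+1, i+1)].
  V(1,0) = exp(-r*dt) * [p*29.407332 + (1-p)*5.010000] = 16.581564
  V(1,1) = exp(-r*dt) * [p*5.010000 + (1-p)*0.000000] = 2.376567
  V(0,0) = exp(-r*dt) * [p*16.581564 + (1-p)*2.376567] = 9.114125


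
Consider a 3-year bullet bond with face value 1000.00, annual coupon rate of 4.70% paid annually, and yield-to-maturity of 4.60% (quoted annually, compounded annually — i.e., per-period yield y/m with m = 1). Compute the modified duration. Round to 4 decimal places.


Answer: Modified duration = 2.7414

Derivation:
Coupon per period c = face * coupon_rate / m = 47.000000
Periods per year m = 1; per-period yield y/m = 0.046000
Number of cashflows N = 3
Cashflows (t years, CF_t, discount factor 1/(1+y/m)^(m*t), PV):
  t = 1.0000: CF_t = 47.000000, DF = 0.956023, PV = 44.933078
  t = 2.0000: CF_t = 47.000000, DF = 0.913980, PV = 42.957054
  t = 3.0000: CF_t = 1047.000000, DF = 0.873786, PV = 914.853656
Price P = sum_t PV_t = 1002.743789
First compute Macaulay numerator sum_t t * PV_t:
  t * PV_t at t = 1.0000: 44.933078
  t * PV_t at t = 2.0000: 85.914108
  t * PV_t at t = 3.0000: 2744.560969
Macaulay duration D = 2875.408155 / 1002.743789 = 2.867540
Modified duration = D / (1 + y/m) = 2.867540 / (1 + 0.046000) = 2.741434


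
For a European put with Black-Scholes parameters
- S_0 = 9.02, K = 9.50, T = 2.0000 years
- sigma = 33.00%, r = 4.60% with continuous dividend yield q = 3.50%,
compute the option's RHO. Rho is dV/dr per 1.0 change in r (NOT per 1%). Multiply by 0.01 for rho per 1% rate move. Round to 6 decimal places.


Answer: Rho = -10.690556

Derivation:
d1 = 0.1693896482; d2 = -0.2973008274
phi(d1) = 0.3932597438; exp(-qT) = 0.9323938199; exp(-rT) = 0.9121051495
N(-d2) = 0.6168815750
Rho = -K*T*exp(-rT)*N(-d2) = -9.5000 * 2.0000 * 0.9121051495 * 0.6168815750 = -10.690556


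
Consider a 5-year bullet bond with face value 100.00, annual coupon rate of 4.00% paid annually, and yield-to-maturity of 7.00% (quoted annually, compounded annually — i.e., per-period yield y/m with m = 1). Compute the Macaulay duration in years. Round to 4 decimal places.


Answer: Macaulay duration = 4.6007 years

Derivation:
Coupon per period c = face * coupon_rate / m = 4.000000
Periods per year m = 1; per-period yield y/m = 0.070000
Number of cashflows N = 5
Cashflows (t years, CF_t, discount factor 1/(1+y/m)^(m*t), PV):
  t = 1.0000: CF_t = 4.000000, DF = 0.934579, PV = 3.738318
  t = 2.0000: CF_t = 4.000000, DF = 0.873439, PV = 3.493755
  t = 3.0000: CF_t = 4.000000, DF = 0.816298, PV = 3.265192
  t = 4.0000: CF_t = 4.000000, DF = 0.762895, PV = 3.051581
  t = 5.0000: CF_t = 104.000000, DF = 0.712986, PV = 74.150563
Price P = sum_t PV_t = 87.699408
Macaulay numerator sum_t t * PV_t:
  t * PV_t at t = 1.0000: 3.738318
  t * PV_t at t = 2.0000: 6.987510
  t * PV_t at t = 3.0000: 9.795575
  t * PV_t at t = 4.0000: 12.206323
  t * PV_t at t = 5.0000: 370.752813
Macaulay duration D = (sum_t t * PV_t) / P = 403.480539 / 87.699408 = 4.600721


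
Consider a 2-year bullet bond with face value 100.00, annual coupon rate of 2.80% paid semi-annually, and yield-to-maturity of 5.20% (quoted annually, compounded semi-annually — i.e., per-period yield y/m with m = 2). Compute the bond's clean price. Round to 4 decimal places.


Coupon per period c = face * coupon_rate / m = 1.400000
Periods per year m = 2; per-period yield y/m = 0.026000
Number of cashflows N = 4
Cashflows (t years, CF_t, discount factor 1/(1+y/m)^(m*t), PV):
  t = 0.5000: CF_t = 1.400000, DF = 0.974659, PV = 1.364522
  t = 1.0000: CF_t = 1.400000, DF = 0.949960, PV = 1.329944
  t = 1.5000: CF_t = 1.400000, DF = 0.925887, PV = 1.296242
  t = 2.0000: CF_t = 101.400000, DF = 0.902424, PV = 91.505777
Price P = sum_t PV_t = 95.496485

Answer: Price = 95.4965


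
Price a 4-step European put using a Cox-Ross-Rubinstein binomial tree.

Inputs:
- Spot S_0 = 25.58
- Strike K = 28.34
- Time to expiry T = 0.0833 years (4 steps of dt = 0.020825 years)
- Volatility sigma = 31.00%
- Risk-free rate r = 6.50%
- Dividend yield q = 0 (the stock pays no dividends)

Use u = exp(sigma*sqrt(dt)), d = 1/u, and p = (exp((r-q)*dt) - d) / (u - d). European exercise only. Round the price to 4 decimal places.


Answer: Price = V(0,0) = 2.7515

Derivation:
dt = T/N = 0.020825
u = exp(sigma*sqrt(dt)) = 1.045751; d = 1/u = 0.956250
p = (exp((r-q)*dt) - d) / (u - d) = 0.503952
Discount per step: exp(-r*dt) = 0.998647
Stock lattice S(k, i) with i counting down-moves:
  k=0: S(0,0) = 25.5800
  k=1: S(1,0) = 26.7503; S(1,1) = 24.4609
  k=2: S(2,0) = 27.9742; S(2,1) = 25.5800; S(2,2) = 23.3907
  k=3: S(3,0) = 29.2540; S(3,1) = 26.7503; S(3,2) = 24.4609; S(3,3) = 22.3674
  k=4: S(4,0) = 30.5925; S(4,1) = 27.9742; S(4,2) = 25.5800; S(4,3) = 23.3907; S(4,4) = 21.3888
Terminal payoffs V(N, i) = max(K - S_T, 0):
  V(4,0) = 0.000000; V(4,1) = 0.365813; V(4,2) = 2.760000; V(4,3) = 4.949279; V(4,4) = 6.951187
Backward induction: V(k, i) = exp(-r*dt) * [p * V(k+1, i) + (1-p) * V(k+1, i+1)].
  V(3,0) = exp(-r*dt) * [p*0.000000 + (1-p)*0.365813] = 0.181215
  V(3,1) = exp(-r*dt) * [p*0.365813 + (1-p)*2.760000] = 1.551343
  V(3,2) = exp(-r*dt) * [p*2.760000 + (1-p)*4.949279] = 3.840784
  V(3,3) = exp(-r*dt) * [p*4.949279 + (1-p)*6.951187] = 5.934283
  V(2,0) = exp(-r*dt) * [p*0.181215 + (1-p)*1.551343] = 0.859699
  V(2,1) = exp(-r*dt) * [p*1.551343 + (1-p)*3.840784] = 2.683380
  V(2,2) = exp(-r*dt) * [p*3.840784 + (1-p)*5.934283] = 4.872659
  V(1,0) = exp(-r*dt) * [p*0.859699 + (1-p)*2.683380] = 1.761946
  V(1,1) = exp(-r*dt) * [p*2.683380 + (1-p)*4.872659] = 3.764268
  V(0,0) = exp(-r*dt) * [p*1.761946 + (1-p)*3.764268] = 2.751466


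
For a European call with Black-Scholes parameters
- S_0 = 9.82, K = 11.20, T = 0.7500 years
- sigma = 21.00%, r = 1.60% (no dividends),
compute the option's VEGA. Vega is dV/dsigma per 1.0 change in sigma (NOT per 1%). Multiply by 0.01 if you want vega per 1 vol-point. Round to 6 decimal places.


d1 = -0.5661065428; d2 = -0.7479718776
phi(d1) = 0.3398751815; exp(-qT) = 1.0000000000; exp(-rT) = 0.9880717129
Vega = S * exp(-qT) * phi(d1) * sqrt(T) = 9.8200 * 1.0000000000 * 0.3398751815 * 0.8660254038 = 2.890424

Answer: Vega = 2.890424


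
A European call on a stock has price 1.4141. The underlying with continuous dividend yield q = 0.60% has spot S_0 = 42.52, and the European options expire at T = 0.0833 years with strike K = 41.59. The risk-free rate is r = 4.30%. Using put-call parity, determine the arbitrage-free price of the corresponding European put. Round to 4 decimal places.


Put-call parity: C - P = S_0 * exp(-qT) - K * exp(-rT).
S_0 * exp(-qT) = 42.5200 * 0.99950032 = 42.49875381
K * exp(-rT) = 41.5900 * 0.99642451 = 41.44129526
P = C - S*exp(-qT) + K*exp(-rT)
P = 1.4141 - 42.49875381 + 41.44129526 = 0.3566

Answer: Put price = 0.3566


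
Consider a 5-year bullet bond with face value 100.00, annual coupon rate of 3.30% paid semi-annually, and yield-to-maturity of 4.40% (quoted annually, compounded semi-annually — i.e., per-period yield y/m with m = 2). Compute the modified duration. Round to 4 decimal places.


Answer: Modified duration = 4.5393

Derivation:
Coupon per period c = face * coupon_rate / m = 1.650000
Periods per year m = 2; per-period yield y/m = 0.022000
Number of cashflows N = 10
Cashflows (t years, CF_t, discount factor 1/(1+y/m)^(m*t), PV):
  t = 0.5000: CF_t = 1.650000, DF = 0.978474, PV = 1.614481
  t = 1.0000: CF_t = 1.650000, DF = 0.957411, PV = 1.579727
  t = 1.5000: CF_t = 1.650000, DF = 0.936801, PV = 1.545722
  t = 2.0000: CF_t = 1.650000, DF = 0.916635, PV = 1.512448
  t = 2.5000: CF_t = 1.650000, DF = 0.896903, PV = 1.479890
  t = 3.0000: CF_t = 1.650000, DF = 0.877596, PV = 1.448033
  t = 3.5000: CF_t = 1.650000, DF = 0.858704, PV = 1.416862
  t = 4.0000: CF_t = 1.650000, DF = 0.840220, PV = 1.386362
  t = 4.5000: CF_t = 1.650000, DF = 0.822133, PV = 1.356519
  t = 5.0000: CF_t = 101.650000, DF = 0.804435, PV = 81.770834
Price P = sum_t PV_t = 95.110879
First compute Macaulay numerator sum_t t * PV_t:
  t * PV_t at t = 0.5000: 0.807241
  t * PV_t at t = 1.0000: 1.579727
  t * PV_t at t = 1.5000: 2.318582
  t * PV_t at t = 2.0000: 3.024895
  t * PV_t at t = 2.5000: 3.699725
  t * PV_t at t = 3.0000: 4.344100
  t * PV_t at t = 3.5000: 4.959018
  t * PV_t at t = 4.0000: 5.545450
  t * PV_t at t = 4.5000: 6.104336
  t * PV_t at t = 5.0000: 408.854168
Macaulay duration D = 441.237243 / 95.110879 = 4.639188
Modified duration = D / (1 + y/m) = 4.639188 / (1 + 0.022000) = 4.539323


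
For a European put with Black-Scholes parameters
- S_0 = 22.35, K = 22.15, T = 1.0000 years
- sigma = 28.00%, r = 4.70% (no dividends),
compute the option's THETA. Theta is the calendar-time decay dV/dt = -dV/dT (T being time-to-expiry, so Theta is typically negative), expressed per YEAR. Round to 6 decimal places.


Answer: Theta = -0.705319

Derivation:
d1 = 0.3399600877; d2 = 0.0599600877
phi(d1) = 0.3765422712; exp(-qT) = 1.0000000000; exp(-rT) = 0.9540873976
Theta = -S*exp(-qT)*phi(d1)*sigma/(2*sqrt(T)) + r*K*exp(-rT)*N(-d2) - q*S*exp(-qT)*N(-d1)
N(-d1) = 0.3669432925; N(-d2) = 0.4760937114; sqrt(T) = 1.0000000000
Term 1 = -22.3500 * 1.0000000000 * 0.3765422712 * 0.2800 / (2 * 1.0000000000) = -1.1782007666
Term 2 = 0.0470 * 22.1500 * 0.9540873976 * 0.4760937114 = 0.4728813573
Term 3 = 0 (no dividend yield, q = 0)
Theta = -1.1782007666 + (0.4728813573) + (0.0000000000) = -0.705319


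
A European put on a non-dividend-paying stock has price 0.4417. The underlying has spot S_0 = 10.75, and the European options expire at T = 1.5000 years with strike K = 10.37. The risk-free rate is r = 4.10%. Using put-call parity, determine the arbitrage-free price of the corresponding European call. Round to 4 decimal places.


Answer: Call price = 1.4402

Derivation:
Put-call parity: C - P = S_0 * exp(-qT) - K * exp(-rT).
S_0 * exp(-qT) = 10.7500 * 1.00000000 = 10.75000000
K * exp(-rT) = 10.3700 * 0.94035295 = 9.75146005
C = P + S*exp(-qT) - K*exp(-rT)
C = 0.4417 + 10.75000000 - 9.75146005 = 1.4402


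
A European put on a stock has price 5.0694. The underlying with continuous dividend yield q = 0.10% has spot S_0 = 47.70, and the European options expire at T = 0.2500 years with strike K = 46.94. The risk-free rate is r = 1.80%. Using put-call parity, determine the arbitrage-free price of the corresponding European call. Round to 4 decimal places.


Put-call parity: C - P = S_0 * exp(-qT) - K * exp(-rT).
S_0 * exp(-qT) = 47.7000 * 0.99975003 = 47.68807649
K * exp(-rT) = 46.9400 * 0.99551011 = 46.72924456
C = P + S*exp(-qT) - K*exp(-rT)
C = 5.0694 + 47.68807649 - 46.72924456 = 6.0282

Answer: Call price = 6.0282


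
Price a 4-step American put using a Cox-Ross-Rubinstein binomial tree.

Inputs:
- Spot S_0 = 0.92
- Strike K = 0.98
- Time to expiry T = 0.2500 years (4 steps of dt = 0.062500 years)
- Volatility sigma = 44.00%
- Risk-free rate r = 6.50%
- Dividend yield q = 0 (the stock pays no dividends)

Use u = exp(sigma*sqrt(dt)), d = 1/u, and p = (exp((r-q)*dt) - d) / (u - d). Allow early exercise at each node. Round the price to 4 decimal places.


dt = T/N = 0.062500
u = exp(sigma*sqrt(dt)) = 1.116278; d = 1/u = 0.895834
p = (exp((r-q)*dt) - d) / (u - d) = 0.490994
Discount per step: exp(-r*dt) = 0.995946
Stock lattice S(k, i) with i counting down-moves:
  k=0: S(0,0) = 0.9200
  k=1: S(1,0) = 1.0270; S(1,1) = 0.8242
  k=2: S(2,0) = 1.1464; S(2,1) = 0.9200; S(2,2) = 0.7383
  k=3: S(3,0) = 1.2797; S(3,1) = 1.0270; S(3,2) = 0.8242; S(3,3) = 0.6614
  k=4: S(4,0) = 1.4285; S(4,1) = 1.1464; S(4,2) = 0.9200; S(4,3) = 0.7383; S(4,4) = 0.5925
Terminal payoffs V(N, i) = max(K - S_T, 0):
  V(4,0) = 0.000000; V(4,1) = 0.000000; V(4,2) = 0.060000; V(4,3) = 0.241683; V(4,4) = 0.387486
Backward induction: V(k, i) = exp(-r*dt) * [p * V(k+1, i) + (1-p) * V(k+1, i+1)]; then take max(V_cont, immediate exercise) for American.
  V(3,0) = exp(-r*dt) * [p*0.000000 + (1-p)*0.000000] = 0.000000; exercise = 0.000000; V(3,0) = max -> 0.000000
  V(3,1) = exp(-r*dt) * [p*0.000000 + (1-p)*0.060000] = 0.030417; exercise = 0.000000; V(3,1) = max -> 0.030417
  V(3,2) = exp(-r*dt) * [p*0.060000 + (1-p)*0.241683] = 0.151859; exercise = 0.155833; V(3,2) = max -> 0.155833
  V(3,3) = exp(-r*dt) * [p*0.241683 + (1-p)*0.387486] = 0.314617; exercise = 0.318590; V(3,3) = max -> 0.318590
  V(2,0) = exp(-r*dt) * [p*0.000000 + (1-p)*0.030417] = 0.015419; exercise = 0.000000; V(2,0) = max -> 0.015419
  V(2,1) = exp(-r*dt) * [p*0.030417 + (1-p)*0.155833] = 0.093872; exercise = 0.060000; V(2,1) = max -> 0.093872
  V(2,2) = exp(-r*dt) * [p*0.155833 + (1-p)*0.318590] = 0.237710; exercise = 0.241683; V(2,2) = max -> 0.241683
  V(1,0) = exp(-r*dt) * [p*0.015419 + (1-p)*0.093872] = 0.055128; exercise = 0.000000; V(1,0) = max -> 0.055128
  V(1,1) = exp(-r*dt) * [p*0.093872 + (1-p)*0.241683] = 0.168423; exercise = 0.155833; V(1,1) = max -> 0.168423
  V(0,0) = exp(-r*dt) * [p*0.055128 + (1-p)*0.168423] = 0.112338; exercise = 0.060000; V(0,0) = max -> 0.112338

Answer: Price = V(0,0) = 0.1123


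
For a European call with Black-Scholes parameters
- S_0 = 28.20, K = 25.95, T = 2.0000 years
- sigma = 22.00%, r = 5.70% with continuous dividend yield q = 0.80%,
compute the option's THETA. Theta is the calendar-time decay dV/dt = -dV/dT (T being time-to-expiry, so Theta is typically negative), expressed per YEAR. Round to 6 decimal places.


Answer: Theta = -1.362994

Derivation:
d1 = 0.7378028276; d2 = 0.4266758439
phi(d1) = 0.3038822344; exp(-qT) = 0.9841273201; exp(-rT) = 0.8922579559
Theta = -S*exp(-qT)*phi(d1)*sigma/(2*sqrt(T)) - r*K*exp(-rT)*N(d2) + q*S*exp(-qT)*N(d1)
N(d1) = 0.7696828626; N(d2) = 0.6651922763; sqrt(T) = 1.4142135624
Term 1 = -28.2000 * 0.9841273201 * 0.3038822344 * 0.2200 / (2 * 1.4142135624) = -0.6559691196
Term 2 = -0.0570 * 25.9500 * 0.8922579559 * 0.6651922763 = -0.8779096944
Term 3 = 0.0080 * 28.2000 * 0.9841273201 * 0.7696828626 = 0.1708843145
Theta = -0.6559691196 + (-0.8779096944) + (0.1708843145) = -1.362994


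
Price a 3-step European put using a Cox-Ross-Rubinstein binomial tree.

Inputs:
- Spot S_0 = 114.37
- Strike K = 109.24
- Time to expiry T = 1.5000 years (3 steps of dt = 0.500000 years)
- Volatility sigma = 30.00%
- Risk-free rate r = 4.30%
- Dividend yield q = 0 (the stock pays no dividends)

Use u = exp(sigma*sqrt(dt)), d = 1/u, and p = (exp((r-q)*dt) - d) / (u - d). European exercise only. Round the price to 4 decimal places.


Answer: Price = V(0,0) = 11.6832

Derivation:
dt = T/N = 0.500000
u = exp(sigma*sqrt(dt)) = 1.236311; d = 1/u = 0.808858
p = (exp((r-q)*dt) - d) / (u - d) = 0.498007
Discount per step: exp(-r*dt) = 0.978729
Stock lattice S(k, i) with i counting down-moves:
  k=0: S(0,0) = 114.3700
  k=1: S(1,0) = 141.3969; S(1,1) = 92.5091
  k=2: S(2,0) = 174.8106; S(2,1) = 114.3700; S(2,2) = 74.8267
  k=3: S(3,0) = 216.1202; S(3,1) = 141.3969; S(3,2) = 92.5091; S(3,3) = 60.5242
Terminal payoffs V(N, i) = max(K - S_T, 0):
  V(3,0) = 0.000000; V(3,1) = 0.000000; V(3,2) = 16.730923; V(3,3) = 48.715835
Backward induction: V(k, i) = exp(-r*dt) * [p * V(k+1, i) + (1-p) * V(k+1, i+1)].
  V(2,0) = exp(-r*dt) * [p*0.000000 + (1-p)*0.000000] = 0.000000
  V(2,1) = exp(-r*dt) * [p*0.000000 + (1-p)*16.730923] = 8.220151
  V(2,2) = exp(-r*dt) * [p*16.730923 + (1-p)*48.715835] = 32.089711
  V(1,0) = exp(-r*dt) * [p*0.000000 + (1-p)*8.220151] = 4.038683
  V(1,1) = exp(-r*dt) * [p*8.220151 + (1-p)*32.089711] = 19.772774
  V(0,0) = exp(-r*dt) * [p*4.038683 + (1-p)*19.772774] = 11.683171


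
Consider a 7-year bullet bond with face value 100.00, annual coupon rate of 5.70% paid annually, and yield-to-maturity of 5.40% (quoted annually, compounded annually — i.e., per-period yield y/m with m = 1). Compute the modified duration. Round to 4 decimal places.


Coupon per period c = face * coupon_rate / m = 5.700000
Periods per year m = 1; per-period yield y/m = 0.054000
Number of cashflows N = 7
Cashflows (t years, CF_t, discount factor 1/(1+y/m)^(m*t), PV):
  t = 1.0000: CF_t = 5.700000, DF = 0.948767, PV = 5.407970
  t = 2.0000: CF_t = 5.700000, DF = 0.900158, PV = 5.130901
  t = 3.0000: CF_t = 5.700000, DF = 0.854040, PV = 4.868028
  t = 4.0000: CF_t = 5.700000, DF = 0.810285, PV = 4.618622
  t = 5.0000: CF_t = 5.700000, DF = 0.768771, PV = 4.381994
  t = 6.0000: CF_t = 5.700000, DF = 0.729384, PV = 4.157490
  t = 7.0000: CF_t = 105.700000, DF = 0.692015, PV = 73.146022
Price P = sum_t PV_t = 101.711026
First compute Macaulay numerator sum_t t * PV_t:
  t * PV_t at t = 1.0000: 5.407970
  t * PV_t at t = 2.0000: 10.261802
  t * PV_t at t = 3.0000: 14.604083
  t * PV_t at t = 4.0000: 18.474488
  t * PV_t at t = 5.0000: 21.909971
  t * PV_t at t = 6.0000: 24.944939
  t * PV_t at t = 7.0000: 512.022153
Macaulay duration D = 607.625404 / 101.711026 = 5.974037
Modified duration = D / (1 + y/m) = 5.974037 / (1 + 0.054000) = 5.667967

Answer: Modified duration = 5.6680


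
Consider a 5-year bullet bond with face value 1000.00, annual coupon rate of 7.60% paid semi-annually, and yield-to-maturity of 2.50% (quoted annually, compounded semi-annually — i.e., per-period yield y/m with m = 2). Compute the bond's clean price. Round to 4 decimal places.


Answer: Price = 1238.3109

Derivation:
Coupon per period c = face * coupon_rate / m = 38.000000
Periods per year m = 2; per-period yield y/m = 0.012500
Number of cashflows N = 10
Cashflows (t years, CF_t, discount factor 1/(1+y/m)^(m*t), PV):
  t = 0.5000: CF_t = 38.000000, DF = 0.987654, PV = 37.530864
  t = 1.0000: CF_t = 38.000000, DF = 0.975461, PV = 37.067520
  t = 1.5000: CF_t = 38.000000, DF = 0.963418, PV = 36.609896
  t = 2.0000: CF_t = 38.000000, DF = 0.951524, PV = 36.157922
  t = 2.5000: CF_t = 38.000000, DF = 0.939777, PV = 35.711528
  t = 3.0000: CF_t = 38.000000, DF = 0.928175, PV = 35.270645
  t = 3.5000: CF_t = 38.000000, DF = 0.916716, PV = 34.835205
  t = 4.0000: CF_t = 38.000000, DF = 0.905398, PV = 34.405141
  t = 4.5000: CF_t = 38.000000, DF = 0.894221, PV = 33.980386
  t = 5.0000: CF_t = 1038.000000, DF = 0.883181, PV = 916.741801
Price P = sum_t PV_t = 1238.310911


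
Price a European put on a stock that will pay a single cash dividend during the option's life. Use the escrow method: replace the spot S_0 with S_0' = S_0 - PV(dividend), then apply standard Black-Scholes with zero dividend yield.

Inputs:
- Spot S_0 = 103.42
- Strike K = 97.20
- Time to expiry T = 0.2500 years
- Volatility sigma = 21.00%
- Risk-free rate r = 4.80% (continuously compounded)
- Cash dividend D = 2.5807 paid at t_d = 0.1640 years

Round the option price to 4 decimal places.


PV(D) = D * exp(-r * t_d) = 2.5807 * 0.99215890 = 2.56046448
S_0' = S_0 - PV(D) = 103.4200 - 2.56046448 = 100.85953552
d1 = (ln(S_0'/K) + (r + sigma^2/2)*T) / (sigma*sqrt(T)) = 0.51876762
d2 = d1 - sigma*sqrt(T) = 0.41376762
exp(-rT) = 0.98807171
N(-d1) = 0.30196140; N(-d2) = 0.33952215
P = K * exp(-rT) * N(-d2) - S_0' * N(-d1) = 97.2000 * 0.98807171 * 0.33952215 - 100.85953552 * 0.30196140 = 2.1522

Answer: Price = 2.1522


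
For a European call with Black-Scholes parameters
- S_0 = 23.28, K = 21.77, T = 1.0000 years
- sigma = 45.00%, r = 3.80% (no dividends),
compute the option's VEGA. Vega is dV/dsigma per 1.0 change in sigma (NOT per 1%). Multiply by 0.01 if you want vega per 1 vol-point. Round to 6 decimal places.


Answer: Vega = 8.360836

Derivation:
d1 = 0.4584705503; d2 = 0.0084705503
phi(d1) = 0.3591424560; exp(-qT) = 1.0000000000; exp(-rT) = 0.9627129409
Vega = S * exp(-qT) * phi(d1) * sqrt(T) = 23.2800 * 1.0000000000 * 0.3591424560 * 1.0000000000 = 8.360836


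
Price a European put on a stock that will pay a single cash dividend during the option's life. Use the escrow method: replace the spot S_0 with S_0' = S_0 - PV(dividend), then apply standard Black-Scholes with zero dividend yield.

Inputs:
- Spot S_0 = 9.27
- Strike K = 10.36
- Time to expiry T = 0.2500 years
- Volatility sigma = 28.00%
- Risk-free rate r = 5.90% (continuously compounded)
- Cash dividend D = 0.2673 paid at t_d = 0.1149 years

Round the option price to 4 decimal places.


PV(D) = D * exp(-r * t_d) = 0.2673 * 0.99324383 = 0.26549407
S_0' = S_0 - PV(D) = 9.2700 - 0.26549407 = 9.00450593
d1 = (ln(S_0'/K) + (r + sigma^2/2)*T) / (sigma*sqrt(T)) = -0.82626519
d2 = d1 - sigma*sqrt(T) = -0.96626519
exp(-rT) = 0.98535825
N(-d1) = 0.79567316; N(-d2) = 0.83304425
P = K * exp(-rT) * N(-d2) - S_0' * N(-d1) = 10.3600 * 0.98535825 * 0.83304425 - 9.00450593 * 0.79567316 = 1.3393

Answer: Price = 1.3393


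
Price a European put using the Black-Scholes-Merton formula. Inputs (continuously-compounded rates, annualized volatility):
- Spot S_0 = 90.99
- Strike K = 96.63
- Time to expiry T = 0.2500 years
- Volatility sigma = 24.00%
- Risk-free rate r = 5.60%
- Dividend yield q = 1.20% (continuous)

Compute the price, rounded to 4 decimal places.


Answer: Price = 7.1016

Derivation:
d1 = (ln(S/K) + (r - q + 0.5*sigma^2) * T) / (sigma * sqrt(T)) = -0.34949701
d2 = d1 - sigma * sqrt(T) = -0.46949701
exp(-rT) = 0.98609754; exp(-qT) = 0.99700450
P = K * exp(-rT) * N(-d2) - S_0 * exp(-qT) * N(-d1)
N(-d1) = 0.63664189; N(-d2) = 0.68064279
P = 96.6300 * 0.98609754 * 0.68064279 - 90.9900 * 0.99700450 * 0.63664189 = 7.1016


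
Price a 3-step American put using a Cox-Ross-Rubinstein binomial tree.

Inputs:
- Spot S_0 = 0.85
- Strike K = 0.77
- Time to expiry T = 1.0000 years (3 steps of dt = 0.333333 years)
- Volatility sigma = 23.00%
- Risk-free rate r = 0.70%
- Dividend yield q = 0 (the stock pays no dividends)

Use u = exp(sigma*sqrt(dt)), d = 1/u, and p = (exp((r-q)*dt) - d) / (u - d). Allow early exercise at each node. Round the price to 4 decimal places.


Answer: Price = V(0,0) = 0.0390

Derivation:
dt = T/N = 0.333333
u = exp(sigma*sqrt(dt)) = 1.142011; d = 1/u = 0.875648
p = (exp((r-q)*dt) - d) / (u - d) = 0.475621
Discount per step: exp(-r*dt) = 0.997669
Stock lattice S(k, i) with i counting down-moves:
  k=0: S(0,0) = 0.8500
  k=1: S(1,0) = 0.9707; S(1,1) = 0.7443
  k=2: S(2,0) = 1.1086; S(2,1) = 0.8500; S(2,2) = 0.6517
  k=3: S(3,0) = 1.2660; S(3,1) = 0.9707; S(3,2) = 0.7443; S(3,3) = 0.5707
Terminal payoffs V(N, i) = max(K - S_T, 0):
  V(3,0) = 0.000000; V(3,1) = 0.000000; V(3,2) = 0.025699; V(3,3) = 0.199299
Backward induction: V(k, i) = exp(-r*dt) * [p * V(k+1, i) + (1-p) * V(k+1, i+1)]; then take max(V_cont, immediate exercise) for American.
  V(2,0) = exp(-r*dt) * [p*0.000000 + (1-p)*0.000000] = 0.000000; exercise = 0.000000; V(2,0) = max -> 0.000000
  V(2,1) = exp(-r*dt) * [p*0.000000 + (1-p)*0.025699] = 0.013444; exercise = 0.000000; V(2,1) = max -> 0.013444
  V(2,2) = exp(-r*dt) * [p*0.025699 + (1-p)*0.199299] = 0.116459; exercise = 0.118254; V(2,2) = max -> 0.118254
  V(1,0) = exp(-r*dt) * [p*0.000000 + (1-p)*0.013444] = 0.007034; exercise = 0.000000; V(1,0) = max -> 0.007034
  V(1,1) = exp(-r*dt) * [p*0.013444 + (1-p)*0.118254] = 0.068245; exercise = 0.025699; V(1,1) = max -> 0.068245
  V(0,0) = exp(-r*dt) * [p*0.007034 + (1-p)*0.068245] = 0.039040; exercise = 0.000000; V(0,0) = max -> 0.039040


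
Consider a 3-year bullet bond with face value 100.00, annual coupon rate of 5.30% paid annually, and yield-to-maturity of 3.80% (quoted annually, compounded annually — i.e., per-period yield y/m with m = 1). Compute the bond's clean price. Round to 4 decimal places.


Answer: Price = 104.1785

Derivation:
Coupon per period c = face * coupon_rate / m = 5.300000
Periods per year m = 1; per-period yield y/m = 0.038000
Number of cashflows N = 3
Cashflows (t years, CF_t, discount factor 1/(1+y/m)^(m*t), PV):
  t = 1.0000: CF_t = 5.300000, DF = 0.963391, PV = 5.105973
  t = 2.0000: CF_t = 5.300000, DF = 0.928122, PV = 4.919049
  t = 3.0000: CF_t = 105.300000, DF = 0.894145, PV = 94.153466
Price P = sum_t PV_t = 104.178488


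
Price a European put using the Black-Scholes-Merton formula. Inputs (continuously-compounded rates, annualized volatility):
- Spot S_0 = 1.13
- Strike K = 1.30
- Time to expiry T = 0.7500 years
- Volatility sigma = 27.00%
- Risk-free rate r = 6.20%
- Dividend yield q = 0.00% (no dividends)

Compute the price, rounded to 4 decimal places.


Answer: Price = 0.1745

Derivation:
d1 = (ln(S/K) + (r - q + 0.5*sigma^2) * T) / (sigma * sqrt(T)) = -0.28358219
d2 = d1 - sigma * sqrt(T) = -0.51740904
exp(-rT) = 0.95456456; exp(-qT) = 1.00000000
P = K * exp(-rT) * N(-d2) - S_0 * exp(-qT) * N(-d1)
N(-d1) = 0.61163470; N(-d2) = 0.69756468
P = 1.3000 * 0.95456456 * 0.69756468 - 1.1300 * 1.00000000 * 0.61163470 = 0.1745


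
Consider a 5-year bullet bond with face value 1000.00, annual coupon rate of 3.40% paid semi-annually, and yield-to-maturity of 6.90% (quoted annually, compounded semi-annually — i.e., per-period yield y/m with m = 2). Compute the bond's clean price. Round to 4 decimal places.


Coupon per period c = face * coupon_rate / m = 17.000000
Periods per year m = 2; per-period yield y/m = 0.034500
Number of cashflows N = 10
Cashflows (t years, CF_t, discount factor 1/(1+y/m)^(m*t), PV):
  t = 0.5000: CF_t = 17.000000, DF = 0.966651, PV = 16.433059
  t = 1.0000: CF_t = 17.000000, DF = 0.934413, PV = 15.885026
  t = 1.5000: CF_t = 17.000000, DF = 0.903251, PV = 15.355269
  t = 2.0000: CF_t = 17.000000, DF = 0.873128, PV = 14.843180
  t = 2.5000: CF_t = 17.000000, DF = 0.844010, PV = 14.348168
  t = 3.0000: CF_t = 17.000000, DF = 0.815863, PV = 13.869664
  t = 3.5000: CF_t = 17.000000, DF = 0.788654, PV = 13.407119
  t = 4.0000: CF_t = 17.000000, DF = 0.762353, PV = 12.959999
  t = 4.5000: CF_t = 17.000000, DF = 0.736929, PV = 12.527790
  t = 5.0000: CF_t = 1017.000000, DF = 0.712353, PV = 724.462655
Price P = sum_t PV_t = 854.091929

Answer: Price = 854.0919


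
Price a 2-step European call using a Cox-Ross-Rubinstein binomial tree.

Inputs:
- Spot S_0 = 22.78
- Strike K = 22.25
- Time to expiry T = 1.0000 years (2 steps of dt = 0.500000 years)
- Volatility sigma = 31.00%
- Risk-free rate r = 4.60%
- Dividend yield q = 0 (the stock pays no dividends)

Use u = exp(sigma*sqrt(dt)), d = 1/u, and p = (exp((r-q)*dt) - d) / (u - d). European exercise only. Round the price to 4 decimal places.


Answer: Price = V(0,0) = 3.3482

Derivation:
dt = T/N = 0.500000
u = exp(sigma*sqrt(dt)) = 1.245084; d = 1/u = 0.803159
p = (exp((r-q)*dt) - d) / (u - d) = 0.498066
Discount per step: exp(-r*dt) = 0.977262
Stock lattice S(k, i) with i counting down-moves:
  k=0: S(0,0) = 22.7800
  k=1: S(1,0) = 28.3630; S(1,1) = 18.2960
  k=2: S(2,0) = 35.3143; S(2,1) = 22.7800; S(2,2) = 14.6946
Terminal payoffs V(N, i) = max(S_T - K, 0):
  V(2,0) = 13.064342; V(2,1) = 0.530000; V(2,2) = 0.000000
Backward induction: V(k, i) = exp(-r*dt) * [p * V(k+1, i) + (1-p) * V(k+1, i+1)].
  V(1,0) = exp(-r*dt) * [p*13.064342 + (1-p)*0.530000] = 6.618926
  V(1,1) = exp(-r*dt) * [p*0.530000 + (1-p)*0.000000] = 0.257973
  V(0,0) = exp(-r*dt) * [p*6.618926 + (1-p)*0.257973] = 3.348243


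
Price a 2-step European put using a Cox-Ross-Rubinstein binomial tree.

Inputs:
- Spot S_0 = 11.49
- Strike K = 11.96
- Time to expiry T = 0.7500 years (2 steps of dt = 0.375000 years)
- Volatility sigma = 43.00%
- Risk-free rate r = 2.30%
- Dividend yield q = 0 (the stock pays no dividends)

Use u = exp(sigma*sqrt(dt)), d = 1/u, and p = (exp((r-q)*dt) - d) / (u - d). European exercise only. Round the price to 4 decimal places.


dt = T/N = 0.375000
u = exp(sigma*sqrt(dt)) = 1.301243; d = 1/u = 0.768496
p = (exp((r-q)*dt) - d) / (u - d) = 0.450807
Discount per step: exp(-r*dt) = 0.991412
Stock lattice S(k, i) with i counting down-moves:
  k=0: S(0,0) = 11.4900
  k=1: S(1,0) = 14.9513; S(1,1) = 8.8300
  k=2: S(2,0) = 19.4553; S(2,1) = 11.4900; S(2,2) = 6.7858
Terminal payoffs V(N, i) = max(K - S_T, 0):
  V(2,0) = 0.000000; V(2,1) = 0.470000; V(2,2) = 5.174169
Backward induction: V(k, i) = exp(-r*dt) * [p * V(k+1, i) + (1-p) * V(k+1, i+1)].
  V(1,0) = exp(-r*dt) * [p*0.000000 + (1-p)*0.470000] = 0.255904
  V(1,1) = exp(-r*dt) * [p*0.470000 + (1-p)*5.174169] = 3.027272
  V(0,0) = exp(-r*dt) * [p*0.255904 + (1-p)*3.027272] = 1.762650

Answer: Price = V(0,0) = 1.7626


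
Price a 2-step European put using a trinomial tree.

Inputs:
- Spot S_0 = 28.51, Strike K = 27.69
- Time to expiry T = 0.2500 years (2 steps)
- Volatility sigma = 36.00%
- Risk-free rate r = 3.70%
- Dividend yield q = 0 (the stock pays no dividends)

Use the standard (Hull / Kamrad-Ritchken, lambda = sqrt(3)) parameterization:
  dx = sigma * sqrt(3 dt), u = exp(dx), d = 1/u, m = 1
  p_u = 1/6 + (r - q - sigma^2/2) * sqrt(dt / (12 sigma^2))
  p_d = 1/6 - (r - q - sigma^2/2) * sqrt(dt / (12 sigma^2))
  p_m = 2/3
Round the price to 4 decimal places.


dt = T/N = 0.125000; dx = sigma*sqrt(3*dt) = 0.220454
u = exp(dx) = 1.246643; d = 1/u = 0.802154
p_u = 0.158785, p_m = 0.666667, p_d = 0.174548
Discount per step: exp(-r*dt) = 0.995386
Stock lattice S(k, j) with j the centered position index:
  k=0: S(0,+0) = 28.5100
  k=1: S(1,-1) = 22.8694; S(1,+0) = 28.5100; S(1,+1) = 35.5418
  k=2: S(2,-2) = 18.3448; S(2,-1) = 22.8694; S(2,+0) = 28.5100; S(2,+1) = 35.5418; S(2,+2) = 44.3079
Terminal payoffs V(N, j) = max(K - S_T, 0):
  V(2,-2) = 9.345189; V(2,-1) = 4.820576; V(2,+0) = 0.000000; V(2,+1) = 0.000000; V(2,+2) = 0.000000
Backward induction: V(k, j) = exp(-r*dt) * [p_u * V(k+1, j+1) + p_m * V(k+1, j) + p_d * V(k+1, j-1)]
  V(1,-1) = exp(-r*dt) * [p_u*0.000000 + p_m*4.820576 + p_d*9.345189] = 4.822547
  V(1,+0) = exp(-r*dt) * [p_u*0.000000 + p_m*0.000000 + p_d*4.820576] = 0.837540
  V(1,+1) = exp(-r*dt) * [p_u*0.000000 + p_m*0.000000 + p_d*0.000000] = 0.000000
  V(0,+0) = exp(-r*dt) * [p_u*0.000000 + p_m*0.837540 + p_d*4.822547] = 1.393666

Answer: Price = V(0,0) = 1.3937


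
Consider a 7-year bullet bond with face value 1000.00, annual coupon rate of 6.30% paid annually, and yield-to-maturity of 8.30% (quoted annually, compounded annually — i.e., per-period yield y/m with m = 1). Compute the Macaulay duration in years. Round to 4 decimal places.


Answer: Macaulay duration = 5.7993 years

Derivation:
Coupon per period c = face * coupon_rate / m = 63.000000
Periods per year m = 1; per-period yield y/m = 0.083000
Number of cashflows N = 7
Cashflows (t years, CF_t, discount factor 1/(1+y/m)^(m*t), PV):
  t = 1.0000: CF_t = 63.000000, DF = 0.923361, PV = 58.171745
  t = 2.0000: CF_t = 63.000000, DF = 0.852596, PV = 53.713523
  t = 3.0000: CF_t = 63.000000, DF = 0.787254, PV = 49.596974
  t = 4.0000: CF_t = 63.000000, DF = 0.726919, PV = 45.795913
  t = 5.0000: CF_t = 63.000000, DF = 0.671209, PV = 42.286162
  t = 6.0000: CF_t = 63.000000, DF = 0.619768, PV = 39.045394
  t = 7.0000: CF_t = 1063.000000, DF = 0.572270, PV = 608.322764
Price P = sum_t PV_t = 896.932474
Macaulay numerator sum_t t * PV_t:
  t * PV_t at t = 1.0000: 58.171745
  t * PV_t at t = 2.0000: 107.427046
  t * PV_t at t = 3.0000: 148.790922
  t * PV_t at t = 4.0000: 183.183653
  t * PV_t at t = 5.0000: 211.430809
  t * PV_t at t = 6.0000: 234.272364
  t * PV_t at t = 7.0000: 4258.259345
Macaulay duration D = (sum_t t * PV_t) / P = 5201.535882 / 896.932474 = 5.799250


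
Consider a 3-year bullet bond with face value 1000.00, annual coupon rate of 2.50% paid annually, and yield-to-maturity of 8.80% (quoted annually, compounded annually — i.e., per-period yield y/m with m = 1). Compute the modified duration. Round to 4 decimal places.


Coupon per period c = face * coupon_rate / m = 25.000000
Periods per year m = 1; per-period yield y/m = 0.088000
Number of cashflows N = 3
Cashflows (t years, CF_t, discount factor 1/(1+y/m)^(m*t), PV):
  t = 1.0000: CF_t = 25.000000, DF = 0.919118, PV = 22.977941
  t = 2.0000: CF_t = 25.000000, DF = 0.844777, PV = 21.119431
  t = 3.0000: CF_t = 1025.000000, DF = 0.776450, PV = 795.860919
Price P = sum_t PV_t = 839.958292
First compute Macaulay numerator sum_t t * PV_t:
  t * PV_t at t = 1.0000: 22.977941
  t * PV_t at t = 2.0000: 42.238862
  t * PV_t at t = 3.0000: 2387.582758
Macaulay duration D = 2452.799562 / 839.958292 = 2.920144
Modified duration = D / (1 + y/m) = 2.920144 / (1 + 0.088000) = 2.683956

Answer: Modified duration = 2.6840


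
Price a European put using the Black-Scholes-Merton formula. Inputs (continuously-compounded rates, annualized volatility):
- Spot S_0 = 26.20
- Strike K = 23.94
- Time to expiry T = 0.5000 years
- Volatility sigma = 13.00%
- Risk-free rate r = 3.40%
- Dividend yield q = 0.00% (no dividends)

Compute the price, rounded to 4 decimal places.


d1 = (ln(S/K) + (r - q + 0.5*sigma^2) * T) / (sigma * sqrt(T)) = 1.21223896
d2 = d1 - sigma * sqrt(T) = 1.12031508
exp(-rT) = 0.98314368; exp(-qT) = 1.00000000
P = K * exp(-rT) * N(-d2) - S_0 * exp(-qT) * N(-d1)
N(-d1) = 0.11271046; N(-d2) = 0.13128976
P = 23.9400 * 0.98314368 * 0.13128976 - 26.2000 * 1.00000000 * 0.11271046 = 0.1371

Answer: Price = 0.1371


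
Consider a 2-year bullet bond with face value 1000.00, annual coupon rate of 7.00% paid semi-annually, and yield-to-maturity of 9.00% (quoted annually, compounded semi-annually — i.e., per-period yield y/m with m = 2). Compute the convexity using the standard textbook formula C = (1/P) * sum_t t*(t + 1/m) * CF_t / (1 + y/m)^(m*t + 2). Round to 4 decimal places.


Answer: Convexity = 4.2707

Derivation:
Coupon per period c = face * coupon_rate / m = 35.000000
Periods per year m = 2; per-period yield y/m = 0.045000
Number of cashflows N = 4
Cashflows (t years, CF_t, discount factor 1/(1+y/m)^(m*t), PV):
  t = 0.5000: CF_t = 35.000000, DF = 0.956938, PV = 33.492823
  t = 1.0000: CF_t = 35.000000, DF = 0.915730, PV = 32.050548
  t = 1.5000: CF_t = 35.000000, DF = 0.876297, PV = 30.670381
  t = 2.0000: CF_t = 1035.000000, DF = 0.838561, PV = 867.910991
Price P = sum_t PV_t = 964.124743
Convexity numerator sum_t t*(t + 1/m) * CF_t / (1+y/m)^(m*t + 2):
  t = 0.5000: term = 15.335191
  t = 1.0000: term = 44.024471
  t = 1.5000: term = 84.257360
  t = 2.0000: term = 3973.860446
Convexity = (1/P) * sum = 4117.477467 / 964.124743 = 4.270690
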